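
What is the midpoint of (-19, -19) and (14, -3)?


Midpoint = ((-19+14)/2, (-19+-3)/2) = (-2.5, -11)

(-2.5, -11)


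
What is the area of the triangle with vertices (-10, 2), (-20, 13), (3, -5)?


Area = |x1(y2-y3) + x2(y3-y1) + x3(y1-y2)| / 2
= |-10*(13--5) + -20*(-5-2) + 3*(2-13)| / 2
= 36.5

36.5


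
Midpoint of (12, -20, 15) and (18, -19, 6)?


Midpoint = ((12+18)/2, (-20+-19)/2, (15+6)/2) = (15, -19.5, 10.5)

(15, -19.5, 10.5)


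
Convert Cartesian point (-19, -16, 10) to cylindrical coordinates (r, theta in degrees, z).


r = sqrt((-19)^2 + (-16)^2) = 24.8395
theta = atan2(-16, -19) = 220.1009 deg
z = 10

r = 24.8395, theta = 220.1009 deg, z = 10


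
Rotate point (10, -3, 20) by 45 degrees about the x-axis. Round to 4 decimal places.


x' = 10
y' = -3*cos(45) - 20*sin(45) = -16.2635
z' = -3*sin(45) + 20*cos(45) = 12.0208

(10, -16.2635, 12.0208)


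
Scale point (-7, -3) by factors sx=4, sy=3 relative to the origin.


Scaling: (x*sx, y*sy) = (-7*4, -3*3) = (-28, -9)

(-28, -9)


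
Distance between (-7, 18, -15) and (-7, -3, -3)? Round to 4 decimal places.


d = sqrt((-7--7)^2 + (-3-18)^2 + (-3--15)^2) = 24.1868

24.1868


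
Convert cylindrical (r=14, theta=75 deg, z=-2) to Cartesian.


x = 14 * cos(75) = 3.6235
y = 14 * sin(75) = 13.523
z = -2

(3.6235, 13.523, -2)


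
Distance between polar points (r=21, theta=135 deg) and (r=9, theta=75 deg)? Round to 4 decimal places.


d = sqrt(r1^2 + r2^2 - 2*r1*r2*cos(t2-t1))
d = sqrt(21^2 + 9^2 - 2*21*9*cos(75-135)) = 18.2483

18.2483


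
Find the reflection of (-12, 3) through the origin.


Reflection through origin: (x, y) -> (-x, -y)
(-12, 3) -> (12, -3)

(12, -3)


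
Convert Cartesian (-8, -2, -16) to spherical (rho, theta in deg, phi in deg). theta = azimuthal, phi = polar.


rho = sqrt((-8)^2 + (-2)^2 + (-16)^2) = 18
theta = atan2(-2, -8) = 194.0362 deg
phi = acos(-16/18) = 152.734 deg

rho = 18, theta = 194.0362 deg, phi = 152.734 deg


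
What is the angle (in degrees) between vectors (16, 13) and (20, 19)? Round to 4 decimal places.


dot = 16*20 + 13*19 = 567
|u| = 20.6155, |v| = 27.5862
cos(angle) = 0.997
angle = 4.4373 degrees

4.4373 degrees


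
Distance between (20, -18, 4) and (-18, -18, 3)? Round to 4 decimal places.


d = sqrt((-18-20)^2 + (-18--18)^2 + (3-4)^2) = 38.0132

38.0132


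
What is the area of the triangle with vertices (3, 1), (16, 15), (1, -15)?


Area = |x1(y2-y3) + x2(y3-y1) + x3(y1-y2)| / 2
= |3*(15--15) + 16*(-15-1) + 1*(1-15)| / 2
= 90

90


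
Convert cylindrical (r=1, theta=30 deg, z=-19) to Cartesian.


x = 1 * cos(30) = 0.866
y = 1 * sin(30) = 0.5
z = -19

(0.866, 0.5, -19)


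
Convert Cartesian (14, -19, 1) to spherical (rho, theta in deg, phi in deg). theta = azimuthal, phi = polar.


rho = sqrt(14^2 + (-19)^2 + 1^2) = 23.622
theta = atan2(-19, 14) = 306.3844 deg
phi = acos(1/23.622) = 87.5738 deg

rho = 23.622, theta = 306.3844 deg, phi = 87.5738 deg


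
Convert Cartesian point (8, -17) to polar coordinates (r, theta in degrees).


r = sqrt(8^2 + (-17)^2) = 18.7883
theta = atan2(-17, 8) = 295.2011 degrees

r = 18.7883, theta = 295.2011 degrees


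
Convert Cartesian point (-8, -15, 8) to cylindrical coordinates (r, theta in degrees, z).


r = sqrt((-8)^2 + (-15)^2) = 17
theta = atan2(-15, -8) = 241.9275 deg
z = 8

r = 17, theta = 241.9275 deg, z = 8


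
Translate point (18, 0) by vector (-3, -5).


Translation: (x+dx, y+dy) = (18+-3, 0+-5) = (15, -5)

(15, -5)


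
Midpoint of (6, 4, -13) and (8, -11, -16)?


Midpoint = ((6+8)/2, (4+-11)/2, (-13+-16)/2) = (7, -3.5, -14.5)

(7, -3.5, -14.5)


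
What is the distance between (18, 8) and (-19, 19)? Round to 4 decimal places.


d = sqrt((-19-18)^2 + (19-8)^2) = 38.6005

38.6005


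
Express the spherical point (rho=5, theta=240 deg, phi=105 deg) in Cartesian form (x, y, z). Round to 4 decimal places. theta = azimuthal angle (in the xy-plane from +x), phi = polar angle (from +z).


x = 5 * sin(105) * cos(240) = -2.4148
y = 5 * sin(105) * sin(240) = -4.1826
z = 5 * cos(105) = -1.2941

(-2.4148, -4.1826, -1.2941)


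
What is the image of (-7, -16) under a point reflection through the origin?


Reflection through origin: (x, y) -> (-x, -y)
(-7, -16) -> (7, 16)

(7, 16)


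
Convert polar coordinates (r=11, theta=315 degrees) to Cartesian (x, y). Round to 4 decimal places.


x = 11 * cos(315) = 7.7782
y = 11 * sin(315) = -7.7782

(7.7782, -7.7782)


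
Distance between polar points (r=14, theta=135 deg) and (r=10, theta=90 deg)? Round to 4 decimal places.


d = sqrt(r1^2 + r2^2 - 2*r1*r2*cos(t2-t1))
d = sqrt(14^2 + 10^2 - 2*14*10*cos(90-135)) = 9.9

9.9


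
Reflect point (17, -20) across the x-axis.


Reflection across x-axis: (x, y) -> (x, -y)
(17, -20) -> (17, 20)

(17, 20)


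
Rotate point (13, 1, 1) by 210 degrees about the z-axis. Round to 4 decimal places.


x' = 13*cos(210) - 1*sin(210) = -10.7583
y' = 13*sin(210) + 1*cos(210) = -7.366
z' = 1

(-10.7583, -7.366, 1)


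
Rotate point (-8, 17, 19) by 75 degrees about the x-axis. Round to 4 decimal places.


x' = -8
y' = 17*cos(75) - 19*sin(75) = -13.9527
z' = 17*sin(75) + 19*cos(75) = 21.3383

(-8, -13.9527, 21.3383)


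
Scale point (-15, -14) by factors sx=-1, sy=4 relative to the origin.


Scaling: (x*sx, y*sy) = (-15*-1, -14*4) = (15, -56)

(15, -56)


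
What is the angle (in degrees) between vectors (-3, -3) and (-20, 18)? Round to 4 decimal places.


dot = -3*-20 + -3*18 = 6
|u| = 4.2426, |v| = 26.9072
cos(angle) = 0.0526
angle = 86.9872 degrees

86.9872 degrees


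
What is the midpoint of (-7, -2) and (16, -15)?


Midpoint = ((-7+16)/2, (-2+-15)/2) = (4.5, -8.5)

(4.5, -8.5)


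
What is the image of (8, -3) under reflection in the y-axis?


Reflection across y-axis: (x, y) -> (-x, y)
(8, -3) -> (-8, -3)

(-8, -3)


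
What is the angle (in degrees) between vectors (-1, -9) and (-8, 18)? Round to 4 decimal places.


dot = -1*-8 + -9*18 = -154
|u| = 9.0554, |v| = 19.6977
cos(angle) = -0.8634
angle = 149.6973 degrees

149.6973 degrees


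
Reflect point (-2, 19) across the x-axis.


Reflection across x-axis: (x, y) -> (x, -y)
(-2, 19) -> (-2, -19)

(-2, -19)


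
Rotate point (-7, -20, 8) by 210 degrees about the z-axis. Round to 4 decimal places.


x' = -7*cos(210) - -20*sin(210) = -3.9378
y' = -7*sin(210) + -20*cos(210) = 20.8205
z' = 8

(-3.9378, 20.8205, 8)


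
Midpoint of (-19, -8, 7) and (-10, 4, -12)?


Midpoint = ((-19+-10)/2, (-8+4)/2, (7+-12)/2) = (-14.5, -2, -2.5)

(-14.5, -2, -2.5)


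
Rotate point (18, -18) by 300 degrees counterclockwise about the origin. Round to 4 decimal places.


x' = 18*cos(300) - -18*sin(300) = -6.5885
y' = 18*sin(300) + -18*cos(300) = -24.5885

(-6.5885, -24.5885)


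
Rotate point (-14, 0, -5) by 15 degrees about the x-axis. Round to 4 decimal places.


x' = -14
y' = 0*cos(15) - -5*sin(15) = 1.2941
z' = 0*sin(15) + -5*cos(15) = -4.8296

(-14, 1.2941, -4.8296)


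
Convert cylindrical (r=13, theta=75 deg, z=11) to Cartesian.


x = 13 * cos(75) = 3.3646
y = 13 * sin(75) = 12.557
z = 11

(3.3646, 12.557, 11)


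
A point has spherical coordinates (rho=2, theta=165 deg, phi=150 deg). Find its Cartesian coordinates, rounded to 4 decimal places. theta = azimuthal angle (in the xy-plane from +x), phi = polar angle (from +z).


x = 2 * sin(150) * cos(165) = -0.9659
y = 2 * sin(150) * sin(165) = 0.2588
z = 2 * cos(150) = -1.7321

(-0.9659, 0.2588, -1.7321)


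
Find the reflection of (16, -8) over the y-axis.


Reflection across y-axis: (x, y) -> (-x, y)
(16, -8) -> (-16, -8)

(-16, -8)


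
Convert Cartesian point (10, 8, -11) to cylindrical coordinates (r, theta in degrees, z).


r = sqrt(10^2 + 8^2) = 12.8062
theta = atan2(8, 10) = 38.6598 deg
z = -11

r = 12.8062, theta = 38.6598 deg, z = -11


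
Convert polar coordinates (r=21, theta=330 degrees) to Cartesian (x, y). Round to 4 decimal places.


x = 21 * cos(330) = 18.1865
y = 21 * sin(330) = -10.5

(18.1865, -10.5)


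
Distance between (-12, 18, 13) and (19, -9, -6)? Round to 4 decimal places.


d = sqrt((19--12)^2 + (-9-18)^2 + (-6-13)^2) = 45.288

45.288


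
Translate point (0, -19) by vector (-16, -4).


Translation: (x+dx, y+dy) = (0+-16, -19+-4) = (-16, -23)

(-16, -23)


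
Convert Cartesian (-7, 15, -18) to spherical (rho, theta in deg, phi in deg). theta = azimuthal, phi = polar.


rho = sqrt((-7)^2 + 15^2 + (-18)^2) = 24.454
theta = atan2(15, -7) = 115.0169 deg
phi = acos(-18/24.454) = 137.3981 deg

rho = 24.454, theta = 115.0169 deg, phi = 137.3981 deg


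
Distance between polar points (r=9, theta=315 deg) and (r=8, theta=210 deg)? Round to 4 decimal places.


d = sqrt(r1^2 + r2^2 - 2*r1*r2*cos(t2-t1))
d = sqrt(9^2 + 8^2 - 2*9*8*cos(210-315)) = 13.5007

13.5007


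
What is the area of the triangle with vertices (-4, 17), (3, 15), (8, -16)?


Area = |x1(y2-y3) + x2(y3-y1) + x3(y1-y2)| / 2
= |-4*(15--16) + 3*(-16-17) + 8*(17-15)| / 2
= 103.5

103.5


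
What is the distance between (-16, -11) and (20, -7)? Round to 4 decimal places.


d = sqrt((20--16)^2 + (-7--11)^2) = 36.2215

36.2215


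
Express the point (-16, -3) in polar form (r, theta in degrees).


r = sqrt((-16)^2 + (-3)^2) = 16.2788
theta = atan2(-3, -16) = 190.6197 degrees

r = 16.2788, theta = 190.6197 degrees


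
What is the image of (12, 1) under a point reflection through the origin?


Reflection through origin: (x, y) -> (-x, -y)
(12, 1) -> (-12, -1)

(-12, -1)


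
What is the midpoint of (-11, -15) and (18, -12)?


Midpoint = ((-11+18)/2, (-15+-12)/2) = (3.5, -13.5)

(3.5, -13.5)


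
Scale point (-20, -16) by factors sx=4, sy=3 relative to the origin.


Scaling: (x*sx, y*sy) = (-20*4, -16*3) = (-80, -48)

(-80, -48)


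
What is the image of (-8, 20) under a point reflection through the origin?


Reflection through origin: (x, y) -> (-x, -y)
(-8, 20) -> (8, -20)

(8, -20)


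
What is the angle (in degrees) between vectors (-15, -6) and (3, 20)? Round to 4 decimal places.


dot = -15*3 + -6*20 = -165
|u| = 16.1555, |v| = 20.2237
cos(angle) = -0.505
angle = 120.3322 degrees

120.3322 degrees


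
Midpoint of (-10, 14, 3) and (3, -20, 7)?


Midpoint = ((-10+3)/2, (14+-20)/2, (3+7)/2) = (-3.5, -3, 5)

(-3.5, -3, 5)


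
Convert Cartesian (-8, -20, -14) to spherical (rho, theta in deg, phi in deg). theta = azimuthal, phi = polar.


rho = sqrt((-8)^2 + (-20)^2 + (-14)^2) = 25.6905
theta = atan2(-20, -8) = 248.1986 deg
phi = acos(-14/25.6905) = 123.0212 deg

rho = 25.6905, theta = 248.1986 deg, phi = 123.0212 deg


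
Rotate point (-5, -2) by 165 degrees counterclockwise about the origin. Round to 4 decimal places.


x' = -5*cos(165) - -2*sin(165) = 5.3473
y' = -5*sin(165) + -2*cos(165) = 0.6378

(5.3473, 0.6378)


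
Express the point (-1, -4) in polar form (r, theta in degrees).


r = sqrt((-1)^2 + (-4)^2) = 4.1231
theta = atan2(-4, -1) = 255.9638 degrees

r = 4.1231, theta = 255.9638 degrees


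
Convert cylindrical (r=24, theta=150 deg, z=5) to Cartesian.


x = 24 * cos(150) = -20.7846
y = 24 * sin(150) = 12
z = 5

(-20.7846, 12, 5)


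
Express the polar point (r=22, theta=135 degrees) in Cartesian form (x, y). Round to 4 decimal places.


x = 22 * cos(135) = -15.5563
y = 22 * sin(135) = 15.5563

(-15.5563, 15.5563)


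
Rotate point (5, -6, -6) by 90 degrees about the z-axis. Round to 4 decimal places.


x' = 5*cos(90) - -6*sin(90) = 6
y' = 5*sin(90) + -6*cos(90) = 5
z' = -6

(6, 5, -6)


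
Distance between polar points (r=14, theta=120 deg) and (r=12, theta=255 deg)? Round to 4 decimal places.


d = sqrt(r1^2 + r2^2 - 2*r1*r2*cos(t2-t1))
d = sqrt(14^2 + 12^2 - 2*14*12*cos(255-120)) = 24.0331

24.0331


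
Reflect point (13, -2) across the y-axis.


Reflection across y-axis: (x, y) -> (-x, y)
(13, -2) -> (-13, -2)

(-13, -2)


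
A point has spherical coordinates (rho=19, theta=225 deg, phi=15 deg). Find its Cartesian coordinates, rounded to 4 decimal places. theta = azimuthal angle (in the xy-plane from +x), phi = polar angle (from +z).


x = 19 * sin(15) * cos(225) = -3.4772
y = 19 * sin(15) * sin(225) = -3.4772
z = 19 * cos(15) = 18.3526

(-3.4772, -3.4772, 18.3526)


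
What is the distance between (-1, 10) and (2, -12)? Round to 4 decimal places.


d = sqrt((2--1)^2 + (-12-10)^2) = 22.2036

22.2036


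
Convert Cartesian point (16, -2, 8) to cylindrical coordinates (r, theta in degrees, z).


r = sqrt(16^2 + (-2)^2) = 16.1245
theta = atan2(-2, 16) = 352.875 deg
z = 8

r = 16.1245, theta = 352.875 deg, z = 8


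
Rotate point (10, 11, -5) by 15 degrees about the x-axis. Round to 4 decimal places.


x' = 10
y' = 11*cos(15) - -5*sin(15) = 11.9193
z' = 11*sin(15) + -5*cos(15) = -1.9826

(10, 11.9193, -1.9826)


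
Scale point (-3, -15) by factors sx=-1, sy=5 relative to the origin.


Scaling: (x*sx, y*sy) = (-3*-1, -15*5) = (3, -75)

(3, -75)


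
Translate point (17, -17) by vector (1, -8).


Translation: (x+dx, y+dy) = (17+1, -17+-8) = (18, -25)

(18, -25)


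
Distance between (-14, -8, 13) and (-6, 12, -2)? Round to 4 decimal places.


d = sqrt((-6--14)^2 + (12--8)^2 + (-2-13)^2) = 26.2488

26.2488


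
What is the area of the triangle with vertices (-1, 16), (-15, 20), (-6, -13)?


Area = |x1(y2-y3) + x2(y3-y1) + x3(y1-y2)| / 2
= |-1*(20--13) + -15*(-13-16) + -6*(16-20)| / 2
= 213

213


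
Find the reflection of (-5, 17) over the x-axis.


Reflection across x-axis: (x, y) -> (x, -y)
(-5, 17) -> (-5, -17)

(-5, -17)


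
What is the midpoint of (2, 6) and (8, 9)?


Midpoint = ((2+8)/2, (6+9)/2) = (5, 7.5)

(5, 7.5)


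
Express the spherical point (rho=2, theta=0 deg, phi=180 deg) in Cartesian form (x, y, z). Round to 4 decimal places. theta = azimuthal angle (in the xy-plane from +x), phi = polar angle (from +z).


x = 2 * sin(180) * cos(0) = 0
y = 2 * sin(180) * sin(0) = 0
z = 2 * cos(180) = -2

(0, 0, -2)


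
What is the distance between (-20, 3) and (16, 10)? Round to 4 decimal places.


d = sqrt((16--20)^2 + (10-3)^2) = 36.6742

36.6742


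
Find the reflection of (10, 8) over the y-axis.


Reflection across y-axis: (x, y) -> (-x, y)
(10, 8) -> (-10, 8)

(-10, 8)


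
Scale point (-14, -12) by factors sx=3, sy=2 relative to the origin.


Scaling: (x*sx, y*sy) = (-14*3, -12*2) = (-42, -24)

(-42, -24)


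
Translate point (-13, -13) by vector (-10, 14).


Translation: (x+dx, y+dy) = (-13+-10, -13+14) = (-23, 1)

(-23, 1)


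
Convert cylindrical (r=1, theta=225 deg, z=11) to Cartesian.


x = 1 * cos(225) = -0.7071
y = 1 * sin(225) = -0.7071
z = 11

(-0.7071, -0.7071, 11)


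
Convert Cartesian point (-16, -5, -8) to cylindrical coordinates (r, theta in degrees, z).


r = sqrt((-16)^2 + (-5)^2) = 16.7631
theta = atan2(-5, -16) = 197.354 deg
z = -8

r = 16.7631, theta = 197.354 deg, z = -8


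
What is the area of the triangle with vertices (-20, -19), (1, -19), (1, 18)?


Area = |x1(y2-y3) + x2(y3-y1) + x3(y1-y2)| / 2
= |-20*(-19-18) + 1*(18--19) + 1*(-19--19)| / 2
= 388.5

388.5


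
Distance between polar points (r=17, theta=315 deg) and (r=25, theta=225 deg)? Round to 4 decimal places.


d = sqrt(r1^2 + r2^2 - 2*r1*r2*cos(t2-t1))
d = sqrt(17^2 + 25^2 - 2*17*25*cos(225-315)) = 30.2324

30.2324


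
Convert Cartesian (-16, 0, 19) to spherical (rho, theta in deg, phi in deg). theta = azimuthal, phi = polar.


rho = sqrt((-16)^2 + 0^2 + 19^2) = 24.8395
theta = atan2(0, -16) = 180 deg
phi = acos(19/24.8395) = 40.1009 deg

rho = 24.8395, theta = 180 deg, phi = 40.1009 deg


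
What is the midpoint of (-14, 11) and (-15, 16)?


Midpoint = ((-14+-15)/2, (11+16)/2) = (-14.5, 13.5)

(-14.5, 13.5)


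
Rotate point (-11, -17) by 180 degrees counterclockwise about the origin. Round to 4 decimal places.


x' = -11*cos(180) - -17*sin(180) = 11
y' = -11*sin(180) + -17*cos(180) = 17

(11, 17)


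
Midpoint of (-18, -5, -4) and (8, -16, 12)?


Midpoint = ((-18+8)/2, (-5+-16)/2, (-4+12)/2) = (-5, -10.5, 4)

(-5, -10.5, 4)


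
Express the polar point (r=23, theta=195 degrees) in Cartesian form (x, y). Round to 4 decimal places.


x = 23 * cos(195) = -22.2163
y = 23 * sin(195) = -5.9528

(-22.2163, -5.9528)


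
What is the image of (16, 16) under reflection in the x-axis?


Reflection across x-axis: (x, y) -> (x, -y)
(16, 16) -> (16, -16)

(16, -16)


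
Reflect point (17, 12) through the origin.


Reflection through origin: (x, y) -> (-x, -y)
(17, 12) -> (-17, -12)

(-17, -12)


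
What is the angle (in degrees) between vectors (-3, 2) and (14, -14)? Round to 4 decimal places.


dot = -3*14 + 2*-14 = -70
|u| = 3.6056, |v| = 19.799
cos(angle) = -0.9806
angle = 168.6901 degrees

168.6901 degrees


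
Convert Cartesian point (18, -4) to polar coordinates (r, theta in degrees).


r = sqrt(18^2 + (-4)^2) = 18.4391
theta = atan2(-4, 18) = 347.4712 degrees

r = 18.4391, theta = 347.4712 degrees


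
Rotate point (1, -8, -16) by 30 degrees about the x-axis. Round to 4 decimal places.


x' = 1
y' = -8*cos(30) - -16*sin(30) = 1.0718
z' = -8*sin(30) + -16*cos(30) = -17.8564

(1, 1.0718, -17.8564)


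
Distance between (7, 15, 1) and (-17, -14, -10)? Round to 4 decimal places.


d = sqrt((-17-7)^2 + (-14-15)^2 + (-10-1)^2) = 39.2173

39.2173


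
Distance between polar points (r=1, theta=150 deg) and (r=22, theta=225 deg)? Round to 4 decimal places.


d = sqrt(r1^2 + r2^2 - 2*r1*r2*cos(t2-t1))
d = sqrt(1^2 + 22^2 - 2*1*22*cos(225-150)) = 21.7626

21.7626


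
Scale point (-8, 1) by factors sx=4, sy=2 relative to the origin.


Scaling: (x*sx, y*sy) = (-8*4, 1*2) = (-32, 2)

(-32, 2)


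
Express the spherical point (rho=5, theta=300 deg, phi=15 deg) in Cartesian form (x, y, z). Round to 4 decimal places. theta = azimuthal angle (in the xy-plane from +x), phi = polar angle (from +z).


x = 5 * sin(15) * cos(300) = 0.647
y = 5 * sin(15) * sin(300) = -1.1207
z = 5 * cos(15) = 4.8296

(0.647, -1.1207, 4.8296)


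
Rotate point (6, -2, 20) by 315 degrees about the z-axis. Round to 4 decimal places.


x' = 6*cos(315) - -2*sin(315) = 2.8284
y' = 6*sin(315) + -2*cos(315) = -5.6569
z' = 20

(2.8284, -5.6569, 20)


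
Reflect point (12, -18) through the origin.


Reflection through origin: (x, y) -> (-x, -y)
(12, -18) -> (-12, 18)

(-12, 18)


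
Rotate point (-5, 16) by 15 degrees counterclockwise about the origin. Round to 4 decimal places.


x' = -5*cos(15) - 16*sin(15) = -8.9707
y' = -5*sin(15) + 16*cos(15) = 14.1607

(-8.9707, 14.1607)


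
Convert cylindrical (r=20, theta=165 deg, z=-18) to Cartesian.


x = 20 * cos(165) = -19.3185
y = 20 * sin(165) = 5.1764
z = -18

(-19.3185, 5.1764, -18)


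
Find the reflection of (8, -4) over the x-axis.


Reflection across x-axis: (x, y) -> (x, -y)
(8, -4) -> (8, 4)

(8, 4)


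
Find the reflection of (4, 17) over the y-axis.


Reflection across y-axis: (x, y) -> (-x, y)
(4, 17) -> (-4, 17)

(-4, 17)


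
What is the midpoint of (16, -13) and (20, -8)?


Midpoint = ((16+20)/2, (-13+-8)/2) = (18, -10.5)

(18, -10.5)


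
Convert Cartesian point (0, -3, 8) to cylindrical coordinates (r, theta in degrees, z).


r = sqrt(0^2 + (-3)^2) = 3
theta = atan2(-3, 0) = 270 deg
z = 8

r = 3, theta = 270 deg, z = 8


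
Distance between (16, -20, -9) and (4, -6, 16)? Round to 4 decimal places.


d = sqrt((4-16)^2 + (-6--20)^2 + (16--9)^2) = 31.0644

31.0644


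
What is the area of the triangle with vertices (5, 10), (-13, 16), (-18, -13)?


Area = |x1(y2-y3) + x2(y3-y1) + x3(y1-y2)| / 2
= |5*(16--13) + -13*(-13-10) + -18*(10-16)| / 2
= 276

276


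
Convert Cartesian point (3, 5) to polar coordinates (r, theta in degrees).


r = sqrt(3^2 + 5^2) = 5.831
theta = atan2(5, 3) = 59.0362 degrees

r = 5.831, theta = 59.0362 degrees


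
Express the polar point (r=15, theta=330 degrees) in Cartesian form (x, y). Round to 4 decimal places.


x = 15 * cos(330) = 12.9904
y = 15 * sin(330) = -7.5

(12.9904, -7.5)


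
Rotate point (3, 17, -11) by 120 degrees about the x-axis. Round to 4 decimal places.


x' = 3
y' = 17*cos(120) - -11*sin(120) = 1.0263
z' = 17*sin(120) + -11*cos(120) = 20.2224

(3, 1.0263, 20.2224)


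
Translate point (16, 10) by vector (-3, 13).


Translation: (x+dx, y+dy) = (16+-3, 10+13) = (13, 23)

(13, 23)


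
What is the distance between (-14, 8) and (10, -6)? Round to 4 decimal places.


d = sqrt((10--14)^2 + (-6-8)^2) = 27.7849

27.7849


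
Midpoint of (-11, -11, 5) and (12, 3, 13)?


Midpoint = ((-11+12)/2, (-11+3)/2, (5+13)/2) = (0.5, -4, 9)

(0.5, -4, 9)


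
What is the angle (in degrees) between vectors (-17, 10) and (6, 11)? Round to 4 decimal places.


dot = -17*6 + 10*11 = 8
|u| = 19.7231, |v| = 12.53
cos(angle) = 0.0324
angle = 88.1449 degrees

88.1449 degrees


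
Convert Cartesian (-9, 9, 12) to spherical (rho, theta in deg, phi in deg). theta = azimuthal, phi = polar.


rho = sqrt((-9)^2 + 9^2 + 12^2) = 17.4929
theta = atan2(9, -9) = 135 deg
phi = acos(12/17.4929) = 46.6861 deg

rho = 17.4929, theta = 135 deg, phi = 46.6861 deg


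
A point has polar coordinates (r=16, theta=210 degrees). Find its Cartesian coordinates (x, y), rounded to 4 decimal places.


x = 16 * cos(210) = -13.8564
y = 16 * sin(210) = -8

(-13.8564, -8)


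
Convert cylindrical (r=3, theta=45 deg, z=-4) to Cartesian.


x = 3 * cos(45) = 2.1213
y = 3 * sin(45) = 2.1213
z = -4

(2.1213, 2.1213, -4)


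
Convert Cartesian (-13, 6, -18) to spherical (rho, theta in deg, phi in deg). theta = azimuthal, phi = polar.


rho = sqrt((-13)^2 + 6^2 + (-18)^2) = 23
theta = atan2(6, -13) = 155.2249 deg
phi = acos(-18/23) = 141.5 deg

rho = 23, theta = 155.2249 deg, phi = 141.5 deg


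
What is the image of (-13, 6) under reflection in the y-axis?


Reflection across y-axis: (x, y) -> (-x, y)
(-13, 6) -> (13, 6)

(13, 6)


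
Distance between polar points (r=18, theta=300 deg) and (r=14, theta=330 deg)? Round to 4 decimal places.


d = sqrt(r1^2 + r2^2 - 2*r1*r2*cos(t2-t1))
d = sqrt(18^2 + 14^2 - 2*18*14*cos(330-300)) = 9.1391

9.1391


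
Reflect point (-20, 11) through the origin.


Reflection through origin: (x, y) -> (-x, -y)
(-20, 11) -> (20, -11)

(20, -11)


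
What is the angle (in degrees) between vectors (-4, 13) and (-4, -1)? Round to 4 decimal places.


dot = -4*-4 + 13*-1 = 3
|u| = 13.6015, |v| = 4.1231
cos(angle) = 0.0535
angle = 86.9335 degrees

86.9335 degrees


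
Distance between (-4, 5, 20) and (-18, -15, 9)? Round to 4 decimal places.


d = sqrt((-18--4)^2 + (-15-5)^2 + (9-20)^2) = 26.7769

26.7769


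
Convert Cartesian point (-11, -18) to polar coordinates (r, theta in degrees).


r = sqrt((-11)^2 + (-18)^2) = 21.095
theta = atan2(-18, -11) = 238.5704 degrees

r = 21.095, theta = 238.5704 degrees


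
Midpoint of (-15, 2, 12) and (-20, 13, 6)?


Midpoint = ((-15+-20)/2, (2+13)/2, (12+6)/2) = (-17.5, 7.5, 9)

(-17.5, 7.5, 9)


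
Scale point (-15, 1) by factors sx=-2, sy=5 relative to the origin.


Scaling: (x*sx, y*sy) = (-15*-2, 1*5) = (30, 5)

(30, 5)


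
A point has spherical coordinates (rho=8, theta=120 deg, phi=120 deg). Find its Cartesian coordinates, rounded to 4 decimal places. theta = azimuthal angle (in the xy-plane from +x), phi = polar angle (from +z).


x = 8 * sin(120) * cos(120) = -3.4641
y = 8 * sin(120) * sin(120) = 6
z = 8 * cos(120) = -4

(-3.4641, 6, -4)


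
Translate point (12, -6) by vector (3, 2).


Translation: (x+dx, y+dy) = (12+3, -6+2) = (15, -4)

(15, -4)


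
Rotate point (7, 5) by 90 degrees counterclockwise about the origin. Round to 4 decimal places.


x' = 7*cos(90) - 5*sin(90) = -5
y' = 7*sin(90) + 5*cos(90) = 7

(-5, 7)


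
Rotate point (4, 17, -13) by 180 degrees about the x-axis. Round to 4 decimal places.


x' = 4
y' = 17*cos(180) - -13*sin(180) = -17
z' = 17*sin(180) + -13*cos(180) = 13

(4, -17, 13)


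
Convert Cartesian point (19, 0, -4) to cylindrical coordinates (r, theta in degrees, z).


r = sqrt(19^2 + 0^2) = 19
theta = atan2(0, 19) = 0 deg
z = -4

r = 19, theta = 0 deg, z = -4


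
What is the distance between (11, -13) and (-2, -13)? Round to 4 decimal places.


d = sqrt((-2-11)^2 + (-13--13)^2) = 13

13


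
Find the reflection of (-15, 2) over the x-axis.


Reflection across x-axis: (x, y) -> (x, -y)
(-15, 2) -> (-15, -2)

(-15, -2)


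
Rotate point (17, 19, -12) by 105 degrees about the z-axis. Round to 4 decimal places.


x' = 17*cos(105) - 19*sin(105) = -22.7525
y' = 17*sin(105) + 19*cos(105) = 11.5032
z' = -12

(-22.7525, 11.5032, -12)


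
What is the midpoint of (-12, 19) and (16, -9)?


Midpoint = ((-12+16)/2, (19+-9)/2) = (2, 5)

(2, 5)


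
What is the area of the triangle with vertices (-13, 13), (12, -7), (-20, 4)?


Area = |x1(y2-y3) + x2(y3-y1) + x3(y1-y2)| / 2
= |-13*(-7-4) + 12*(4-13) + -20*(13--7)| / 2
= 182.5

182.5


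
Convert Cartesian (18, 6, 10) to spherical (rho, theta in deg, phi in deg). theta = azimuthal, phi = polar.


rho = sqrt(18^2 + 6^2 + 10^2) = 21.4476
theta = atan2(6, 18) = 18.4349 deg
phi = acos(10/21.4476) = 62.2087 deg

rho = 21.4476, theta = 18.4349 deg, phi = 62.2087 deg


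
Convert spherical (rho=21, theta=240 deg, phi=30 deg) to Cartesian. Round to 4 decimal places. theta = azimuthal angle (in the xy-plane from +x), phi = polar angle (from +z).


x = 21 * sin(30) * cos(240) = -5.25
y = 21 * sin(30) * sin(240) = -9.0933
z = 21 * cos(30) = 18.1865

(-5.25, -9.0933, 18.1865)


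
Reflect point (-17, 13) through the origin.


Reflection through origin: (x, y) -> (-x, -y)
(-17, 13) -> (17, -13)

(17, -13)


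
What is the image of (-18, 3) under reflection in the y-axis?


Reflection across y-axis: (x, y) -> (-x, y)
(-18, 3) -> (18, 3)

(18, 3)


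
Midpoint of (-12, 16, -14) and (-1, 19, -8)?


Midpoint = ((-12+-1)/2, (16+19)/2, (-14+-8)/2) = (-6.5, 17.5, -11)

(-6.5, 17.5, -11)


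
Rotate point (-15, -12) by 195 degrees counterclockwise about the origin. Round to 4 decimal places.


x' = -15*cos(195) - -12*sin(195) = 11.3831
y' = -15*sin(195) + -12*cos(195) = 15.4734

(11.3831, 15.4734)


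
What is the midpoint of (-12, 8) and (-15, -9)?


Midpoint = ((-12+-15)/2, (8+-9)/2) = (-13.5, -0.5)

(-13.5, -0.5)


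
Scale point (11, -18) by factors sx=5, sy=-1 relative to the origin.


Scaling: (x*sx, y*sy) = (11*5, -18*-1) = (55, 18)

(55, 18)


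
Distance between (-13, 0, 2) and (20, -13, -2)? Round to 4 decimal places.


d = sqrt((20--13)^2 + (-13-0)^2 + (-2-2)^2) = 35.6931

35.6931


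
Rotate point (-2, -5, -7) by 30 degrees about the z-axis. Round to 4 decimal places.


x' = -2*cos(30) - -5*sin(30) = 0.7679
y' = -2*sin(30) + -5*cos(30) = -5.3301
z' = -7

(0.7679, -5.3301, -7)


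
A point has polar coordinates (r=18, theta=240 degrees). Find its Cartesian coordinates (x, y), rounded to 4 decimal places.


x = 18 * cos(240) = -9
y = 18 * sin(240) = -15.5885

(-9, -15.5885)


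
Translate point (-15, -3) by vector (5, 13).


Translation: (x+dx, y+dy) = (-15+5, -3+13) = (-10, 10)

(-10, 10)


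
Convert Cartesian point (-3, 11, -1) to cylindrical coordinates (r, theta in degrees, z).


r = sqrt((-3)^2 + 11^2) = 11.4018
theta = atan2(11, -3) = 105.2551 deg
z = -1

r = 11.4018, theta = 105.2551 deg, z = -1


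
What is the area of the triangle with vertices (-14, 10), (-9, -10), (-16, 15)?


Area = |x1(y2-y3) + x2(y3-y1) + x3(y1-y2)| / 2
= |-14*(-10-15) + -9*(15-10) + -16*(10--10)| / 2
= 7.5

7.5


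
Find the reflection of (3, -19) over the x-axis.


Reflection across x-axis: (x, y) -> (x, -y)
(3, -19) -> (3, 19)

(3, 19)


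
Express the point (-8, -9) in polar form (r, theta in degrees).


r = sqrt((-8)^2 + (-9)^2) = 12.0416
theta = atan2(-9, -8) = 228.3665 degrees

r = 12.0416, theta = 228.3665 degrees


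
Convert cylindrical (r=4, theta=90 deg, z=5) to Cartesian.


x = 4 * cos(90) = 0
y = 4 * sin(90) = 4
z = 5

(0, 4, 5)


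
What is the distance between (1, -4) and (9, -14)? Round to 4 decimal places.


d = sqrt((9-1)^2 + (-14--4)^2) = 12.8062

12.8062


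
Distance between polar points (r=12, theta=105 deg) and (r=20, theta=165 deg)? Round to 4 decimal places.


d = sqrt(r1^2 + r2^2 - 2*r1*r2*cos(t2-t1))
d = sqrt(12^2 + 20^2 - 2*12*20*cos(165-105)) = 17.4356

17.4356


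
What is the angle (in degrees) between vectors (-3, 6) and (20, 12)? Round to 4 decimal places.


dot = -3*20 + 6*12 = 12
|u| = 6.7082, |v| = 23.3238
cos(angle) = 0.0767
angle = 85.6013 degrees

85.6013 degrees


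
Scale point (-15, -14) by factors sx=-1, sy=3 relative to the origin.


Scaling: (x*sx, y*sy) = (-15*-1, -14*3) = (15, -42)

(15, -42)


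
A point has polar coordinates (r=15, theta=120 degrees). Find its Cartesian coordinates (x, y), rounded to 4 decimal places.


x = 15 * cos(120) = -7.5
y = 15 * sin(120) = 12.9904

(-7.5, 12.9904)


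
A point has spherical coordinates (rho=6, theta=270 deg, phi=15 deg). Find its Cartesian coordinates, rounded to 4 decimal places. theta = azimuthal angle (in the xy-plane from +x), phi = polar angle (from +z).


x = 6 * sin(15) * cos(270) = 0
y = 6 * sin(15) * sin(270) = -1.5529
z = 6 * cos(15) = 5.7956

(0, -1.5529, 5.7956)


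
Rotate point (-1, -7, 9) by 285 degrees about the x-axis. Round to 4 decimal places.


x' = -1
y' = -7*cos(285) - 9*sin(285) = 6.8816
z' = -7*sin(285) + 9*cos(285) = 9.0909

(-1, 6.8816, 9.0909)


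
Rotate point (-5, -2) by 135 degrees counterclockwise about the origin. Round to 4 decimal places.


x' = -5*cos(135) - -2*sin(135) = 4.9497
y' = -5*sin(135) + -2*cos(135) = -2.1213

(4.9497, -2.1213)


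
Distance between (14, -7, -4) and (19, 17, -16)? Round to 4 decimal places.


d = sqrt((19-14)^2 + (17--7)^2 + (-16--4)^2) = 27.2947

27.2947


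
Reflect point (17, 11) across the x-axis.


Reflection across x-axis: (x, y) -> (x, -y)
(17, 11) -> (17, -11)

(17, -11)


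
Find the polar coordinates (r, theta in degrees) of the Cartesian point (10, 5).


r = sqrt(10^2 + 5^2) = 11.1803
theta = atan2(5, 10) = 26.5651 degrees

r = 11.1803, theta = 26.5651 degrees


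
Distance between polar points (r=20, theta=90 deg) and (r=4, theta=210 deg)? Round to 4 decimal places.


d = sqrt(r1^2 + r2^2 - 2*r1*r2*cos(t2-t1))
d = sqrt(20^2 + 4^2 - 2*20*4*cos(210-90)) = 22.2711

22.2711


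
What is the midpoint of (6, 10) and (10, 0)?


Midpoint = ((6+10)/2, (10+0)/2) = (8, 5)

(8, 5)


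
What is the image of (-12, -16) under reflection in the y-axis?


Reflection across y-axis: (x, y) -> (-x, y)
(-12, -16) -> (12, -16)

(12, -16)


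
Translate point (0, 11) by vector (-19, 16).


Translation: (x+dx, y+dy) = (0+-19, 11+16) = (-19, 27)

(-19, 27)


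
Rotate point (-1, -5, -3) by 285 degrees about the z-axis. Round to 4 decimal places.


x' = -1*cos(285) - -5*sin(285) = -5.0884
y' = -1*sin(285) + -5*cos(285) = -0.3282
z' = -3

(-5.0884, -0.3282, -3)


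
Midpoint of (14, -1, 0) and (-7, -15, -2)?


Midpoint = ((14+-7)/2, (-1+-15)/2, (0+-2)/2) = (3.5, -8, -1)

(3.5, -8, -1)


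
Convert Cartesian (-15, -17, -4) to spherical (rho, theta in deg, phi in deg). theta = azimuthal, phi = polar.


rho = sqrt((-15)^2 + (-17)^2 + (-4)^2) = 23.0217
theta = atan2(-17, -15) = 228.5763 deg
phi = acos(-4/23.0217) = 100.0059 deg

rho = 23.0217, theta = 228.5763 deg, phi = 100.0059 deg


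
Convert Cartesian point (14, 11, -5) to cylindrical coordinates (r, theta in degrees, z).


r = sqrt(14^2 + 11^2) = 17.8045
theta = atan2(11, 14) = 38.1572 deg
z = -5

r = 17.8045, theta = 38.1572 deg, z = -5


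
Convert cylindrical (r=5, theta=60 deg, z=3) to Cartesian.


x = 5 * cos(60) = 2.5
y = 5 * sin(60) = 4.3301
z = 3

(2.5, 4.3301, 3)


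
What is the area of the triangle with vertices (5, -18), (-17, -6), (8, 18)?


Area = |x1(y2-y3) + x2(y3-y1) + x3(y1-y2)| / 2
= |5*(-6-18) + -17*(18--18) + 8*(-18--6)| / 2
= 414

414


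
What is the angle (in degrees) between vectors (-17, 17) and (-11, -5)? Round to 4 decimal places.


dot = -17*-11 + 17*-5 = 102
|u| = 24.0416, |v| = 12.083
cos(angle) = 0.3511
angle = 69.444 degrees

69.444 degrees


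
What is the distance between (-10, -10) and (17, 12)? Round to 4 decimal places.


d = sqrt((17--10)^2 + (12--10)^2) = 34.8281

34.8281


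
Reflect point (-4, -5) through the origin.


Reflection through origin: (x, y) -> (-x, -y)
(-4, -5) -> (4, 5)

(4, 5)


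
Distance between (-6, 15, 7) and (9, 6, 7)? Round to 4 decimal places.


d = sqrt((9--6)^2 + (6-15)^2 + (7-7)^2) = 17.4929

17.4929


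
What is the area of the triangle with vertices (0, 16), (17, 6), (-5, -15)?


Area = |x1(y2-y3) + x2(y3-y1) + x3(y1-y2)| / 2
= |0*(6--15) + 17*(-15-16) + -5*(16-6)| / 2
= 288.5

288.5


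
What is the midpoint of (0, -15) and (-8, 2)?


Midpoint = ((0+-8)/2, (-15+2)/2) = (-4, -6.5)

(-4, -6.5)


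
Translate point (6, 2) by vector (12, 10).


Translation: (x+dx, y+dy) = (6+12, 2+10) = (18, 12)

(18, 12)


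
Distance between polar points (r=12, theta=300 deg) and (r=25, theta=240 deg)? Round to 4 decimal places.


d = sqrt(r1^2 + r2^2 - 2*r1*r2*cos(t2-t1))
d = sqrt(12^2 + 25^2 - 2*12*25*cos(240-300)) = 21.6564

21.6564


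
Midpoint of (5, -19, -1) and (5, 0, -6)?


Midpoint = ((5+5)/2, (-19+0)/2, (-1+-6)/2) = (5, -9.5, -3.5)

(5, -9.5, -3.5)


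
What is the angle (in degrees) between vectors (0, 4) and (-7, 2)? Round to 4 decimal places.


dot = 0*-7 + 4*2 = 8
|u| = 4, |v| = 7.2801
cos(angle) = 0.2747
angle = 74.0546 degrees

74.0546 degrees


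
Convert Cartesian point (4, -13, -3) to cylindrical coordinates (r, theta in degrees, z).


r = sqrt(4^2 + (-13)^2) = 13.6015
theta = atan2(-13, 4) = 287.1027 deg
z = -3

r = 13.6015, theta = 287.1027 deg, z = -3


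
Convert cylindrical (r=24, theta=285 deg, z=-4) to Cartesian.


x = 24 * cos(285) = 6.2117
y = 24 * sin(285) = -23.1822
z = -4

(6.2117, -23.1822, -4)


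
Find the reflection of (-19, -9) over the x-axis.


Reflection across x-axis: (x, y) -> (x, -y)
(-19, -9) -> (-19, 9)

(-19, 9)


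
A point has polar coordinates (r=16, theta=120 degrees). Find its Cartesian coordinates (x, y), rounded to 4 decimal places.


x = 16 * cos(120) = -8
y = 16 * sin(120) = 13.8564

(-8, 13.8564)


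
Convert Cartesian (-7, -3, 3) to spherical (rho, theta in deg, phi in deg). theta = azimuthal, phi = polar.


rho = sqrt((-7)^2 + (-3)^2 + 3^2) = 8.1854
theta = atan2(-3, -7) = 203.1986 deg
phi = acos(3/8.1854) = 68.4996 deg

rho = 8.1854, theta = 203.1986 deg, phi = 68.4996 deg


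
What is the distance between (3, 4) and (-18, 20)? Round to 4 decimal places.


d = sqrt((-18-3)^2 + (20-4)^2) = 26.4008

26.4008


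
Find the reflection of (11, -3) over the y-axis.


Reflection across y-axis: (x, y) -> (-x, y)
(11, -3) -> (-11, -3)

(-11, -3)


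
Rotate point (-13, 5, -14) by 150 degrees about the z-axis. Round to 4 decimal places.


x' = -13*cos(150) - 5*sin(150) = 8.7583
y' = -13*sin(150) + 5*cos(150) = -10.8301
z' = -14

(8.7583, -10.8301, -14)


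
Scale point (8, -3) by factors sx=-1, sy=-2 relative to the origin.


Scaling: (x*sx, y*sy) = (8*-1, -3*-2) = (-8, 6)

(-8, 6)


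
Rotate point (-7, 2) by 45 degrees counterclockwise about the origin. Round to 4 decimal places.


x' = -7*cos(45) - 2*sin(45) = -6.364
y' = -7*sin(45) + 2*cos(45) = -3.5355

(-6.364, -3.5355)


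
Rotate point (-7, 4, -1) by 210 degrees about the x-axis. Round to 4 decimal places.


x' = -7
y' = 4*cos(210) - -1*sin(210) = -3.9641
z' = 4*sin(210) + -1*cos(210) = -1.134

(-7, -3.9641, -1.134)


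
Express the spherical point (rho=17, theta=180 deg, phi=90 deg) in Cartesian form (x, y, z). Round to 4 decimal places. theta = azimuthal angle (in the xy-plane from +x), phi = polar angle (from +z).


x = 17 * sin(90) * cos(180) = -17
y = 17 * sin(90) * sin(180) = 0
z = 17 * cos(90) = 0

(-17, 0, 0)


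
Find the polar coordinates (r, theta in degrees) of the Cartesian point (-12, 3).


r = sqrt((-12)^2 + 3^2) = 12.3693
theta = atan2(3, -12) = 165.9638 degrees

r = 12.3693, theta = 165.9638 degrees


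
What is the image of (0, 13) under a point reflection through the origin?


Reflection through origin: (x, y) -> (-x, -y)
(0, 13) -> (0, -13)

(0, -13)


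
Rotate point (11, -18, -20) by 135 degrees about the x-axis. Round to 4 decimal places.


x' = 11
y' = -18*cos(135) - -20*sin(135) = 26.8701
z' = -18*sin(135) + -20*cos(135) = 1.4142

(11, 26.8701, 1.4142)


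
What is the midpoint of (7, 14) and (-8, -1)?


Midpoint = ((7+-8)/2, (14+-1)/2) = (-0.5, 6.5)

(-0.5, 6.5)


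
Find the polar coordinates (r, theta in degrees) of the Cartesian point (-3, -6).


r = sqrt((-3)^2 + (-6)^2) = 6.7082
theta = atan2(-6, -3) = 243.4349 degrees

r = 6.7082, theta = 243.4349 degrees


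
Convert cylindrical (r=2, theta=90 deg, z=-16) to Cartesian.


x = 2 * cos(90) = 0
y = 2 * sin(90) = 2
z = -16

(0, 2, -16)


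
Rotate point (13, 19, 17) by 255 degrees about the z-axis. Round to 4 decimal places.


x' = 13*cos(255) - 19*sin(255) = 14.9879
y' = 13*sin(255) + 19*cos(255) = -17.4746
z' = 17

(14.9879, -17.4746, 17)


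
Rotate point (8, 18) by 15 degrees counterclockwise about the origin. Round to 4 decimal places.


x' = 8*cos(15) - 18*sin(15) = 3.0687
y' = 8*sin(15) + 18*cos(15) = 19.4572

(3.0687, 19.4572)


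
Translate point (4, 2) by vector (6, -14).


Translation: (x+dx, y+dy) = (4+6, 2+-14) = (10, -12)

(10, -12)


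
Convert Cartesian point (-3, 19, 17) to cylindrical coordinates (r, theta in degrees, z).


r = sqrt((-3)^2 + 19^2) = 19.2354
theta = atan2(19, -3) = 98.9726 deg
z = 17

r = 19.2354, theta = 98.9726 deg, z = 17


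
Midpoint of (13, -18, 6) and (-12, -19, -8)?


Midpoint = ((13+-12)/2, (-18+-19)/2, (6+-8)/2) = (0.5, -18.5, -1)

(0.5, -18.5, -1)


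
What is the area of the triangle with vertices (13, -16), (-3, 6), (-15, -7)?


Area = |x1(y2-y3) + x2(y3-y1) + x3(y1-y2)| / 2
= |13*(6--7) + -3*(-7--16) + -15*(-16-6)| / 2
= 236

236


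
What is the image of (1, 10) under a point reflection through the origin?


Reflection through origin: (x, y) -> (-x, -y)
(1, 10) -> (-1, -10)

(-1, -10)


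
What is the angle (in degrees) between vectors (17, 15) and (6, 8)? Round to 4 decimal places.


dot = 17*6 + 15*8 = 222
|u| = 22.6716, |v| = 10
cos(angle) = 0.9792
angle = 11.7064 degrees

11.7064 degrees


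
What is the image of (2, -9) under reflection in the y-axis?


Reflection across y-axis: (x, y) -> (-x, y)
(2, -9) -> (-2, -9)

(-2, -9)


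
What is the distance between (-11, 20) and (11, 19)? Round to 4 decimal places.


d = sqrt((11--11)^2 + (19-20)^2) = 22.0227

22.0227


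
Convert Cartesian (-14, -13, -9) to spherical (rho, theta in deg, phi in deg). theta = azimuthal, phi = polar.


rho = sqrt((-14)^2 + (-13)^2 + (-9)^2) = 21.1187
theta = atan2(-13, -14) = 222.8789 deg
phi = acos(-9/21.1187) = 115.2243 deg

rho = 21.1187, theta = 222.8789 deg, phi = 115.2243 deg


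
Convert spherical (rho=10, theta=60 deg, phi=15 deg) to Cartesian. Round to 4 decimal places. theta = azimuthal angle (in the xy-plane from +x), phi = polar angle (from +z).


x = 10 * sin(15) * cos(60) = 1.2941
y = 10 * sin(15) * sin(60) = 2.2414
z = 10 * cos(15) = 9.6593

(1.2941, 2.2414, 9.6593)
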